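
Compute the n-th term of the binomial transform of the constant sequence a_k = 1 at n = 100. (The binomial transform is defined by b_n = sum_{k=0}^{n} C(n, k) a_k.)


With a_k = 1 for all k, b_n = sum_{k=0}^{n} C(n, k) = 2^n by the binomial theorem.
For n = 100: 2^100 = 1267650600228229401496703205376.

1267650600228229401496703205376


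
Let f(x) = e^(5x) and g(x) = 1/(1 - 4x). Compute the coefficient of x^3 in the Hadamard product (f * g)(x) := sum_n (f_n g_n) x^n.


Expanding: f_k = 5^k/k! (from e^(5x)) and g_k = 4^k (from 1/(1 - 4x)). So the Hadamard coefficient (f * g)_k = 5^k 4^k / k! = (20)^k / k!.
For k = 3: 20^3/3! = 8000/6 = 4000/3.

4000/3


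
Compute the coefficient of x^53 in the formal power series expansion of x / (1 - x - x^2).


Let f(x) = sum_{k>=0} a_k x^k. Multiplying f(x) * (1 - x - x^2) = x and matching coefficients gives a_0 = 0, a_1 = 1, and a_k = a_{k-1} + a_{k-2} for k >= 2. These are the Fibonacci numbers F_k.
Iterating from F_0 = 0, F_1 = 1:
F_0=0, F_1=1, F_2=1, F_3=2, F_4=3, F_5=5, F_6=8, F_7=13, F_8=21, F_9=34, ...
F_53 = 53316291173.

53316291173


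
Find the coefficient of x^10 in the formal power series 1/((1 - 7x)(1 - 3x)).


By partial fractions or Cauchy convolution:
The coefficient equals sum_{k=0}^{10} 7^k * 3^(10-k).
= 494287399

494287399


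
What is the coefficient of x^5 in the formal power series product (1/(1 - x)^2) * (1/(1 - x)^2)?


Combine the factors: (1/(1 - x)^2) * (1/(1 - x)^2) = 1/(1 - x)^4.
Then use 1/(1 - x)^r = sum_{k>=0} C(k + r - 1, r - 1) x^k with r = 4 and k = 5:
C(8, 3) = 56.

56


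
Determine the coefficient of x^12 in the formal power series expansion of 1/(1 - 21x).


The geometric series identity gives 1/(1 - c x) = sum_{k>=0} c^k x^k, so the coefficient of x^k is c^k.
Here c = 21 and k = 12.
Computing: 21^12 = 7355827511386641

7355827511386641


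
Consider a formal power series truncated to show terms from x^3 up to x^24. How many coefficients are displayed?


From x^3 to x^24 inclusive, the count is 24 - 3 + 1 = 22.

22


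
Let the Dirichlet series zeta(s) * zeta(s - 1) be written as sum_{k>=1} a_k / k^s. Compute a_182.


Convolution gives a_k = sum_{d | k} d * 1 = sum_{d | k} d = sigma(k), the sum of positive divisors of k.
For k = 182, the divisors are 1, 2, 7, 13, 14, 26, 91, 182, so
sigma(182) = 1 + 2 + 7 + 13 + 14 + 26 + 91 + 182 = 336.

336


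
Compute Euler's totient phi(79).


phi(n) counts integers in [1, n] coprime to n. Using the multiplicative formula phi(n) = n * prod_{p | n} (1 - 1/p):
79 = 79, so
phi(79) = 79 * (1 - 1/79) = 78.

78


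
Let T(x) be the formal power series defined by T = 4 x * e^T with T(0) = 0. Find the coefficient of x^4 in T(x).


Apply the Lagrange inversion formula: if T = 4 x * phi(T) with phi(t) = e^t, then
[x^n] T = 4^n * (1/n) [t^(n-1)] phi(t)^n = 4^n * (1/n) [t^(n-1)] e^(n t) = 4^n * (1/n) * n^(n-1) / (n-1)! = 4^n * n^(n-1) / n!.
When c = 1 this is the Cayley count of rooted labeled trees on n vertices, divided by n!.
For n = 4: 4^4 * 4^3 / 4! = 256 * 64/24 = 2048/3.

2048/3


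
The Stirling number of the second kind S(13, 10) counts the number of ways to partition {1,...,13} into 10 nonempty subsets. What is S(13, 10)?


Using the explicit formula S(n,k) = (1/k!) sum_{j=0}^{k} (-1)^(k-j) C(k,j) j^n:
S(13, 10) = 39325
Equivalently, S(n,k) is n! times the coefficient of x^n in the EGF (e^x - 1)^k / k!.

39325


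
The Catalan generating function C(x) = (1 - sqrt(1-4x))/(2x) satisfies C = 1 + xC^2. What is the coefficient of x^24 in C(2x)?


Substituting x -> 2x scales the n-th coefficient by 2^n, so [x^24] C(2x) = 2^24 * C_24.
C_24 = C(2*24, 24)/(25) = 32247603683100/25 = 1289904147324.
So 2^24 * 1289904147324 = 16777216 * 1289904147324 = 21641000498950569984.

21641000498950569984


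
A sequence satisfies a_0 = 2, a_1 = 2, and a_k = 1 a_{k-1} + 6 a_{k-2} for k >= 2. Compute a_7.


The characteristic equation is t^2 - 1 t - 6 = 0, with roots r_1 = 3 and r_2 = -2 (so c_1 = r_1 + r_2, c_2 = -r_1 r_2 as required).
One can use the closed form a_n = A r_1^n + B r_2^n, but direct iteration is more reliable:
a_0 = 2, a_1 = 2, a_2 = 14, a_3 = 26, a_4 = 110, a_5 = 266, a_6 = 926, a_7 = 2522.
So a_7 = 2522.

2522


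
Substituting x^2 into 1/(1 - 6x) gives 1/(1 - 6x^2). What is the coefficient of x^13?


Since 1/(1 - 6x^2) only has even powers of x,
the coefficient of x^13 (odd) is 0.

0


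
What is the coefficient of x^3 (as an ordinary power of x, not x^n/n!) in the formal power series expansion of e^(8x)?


The exponential series is e^y = sum_{k>=0} y^k / k!. Substituting y = 8x gives
e^(8x) = sum_{k>=0} 8^k x^k / k!.
So the coefficient of x^n is a^n/n! with a = 8, n = 3:
8^3 / 3! = 512/6 = 256/3

256/3


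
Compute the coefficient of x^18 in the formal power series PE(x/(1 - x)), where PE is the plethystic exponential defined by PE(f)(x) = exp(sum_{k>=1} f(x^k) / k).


For f(x) = x/(1 - x) we have
sum_{k>=1} f(x^k) / k = sum_{k>=1} (1/k) * x^k / (1 - x^k) = sum_{k, m >= 1} x^(k m) / k,
which after exponentiating simplifies to
PE(x/(1 - x)) = prod_{k>=1} 1 / (1 - x^k).
This is the generating function for the partition function p(n), so the coefficient of x^18 is p(18).
Computing p(18) by dynamic programming over parts 1, 2, ..., 18: p(18) = 385.

385


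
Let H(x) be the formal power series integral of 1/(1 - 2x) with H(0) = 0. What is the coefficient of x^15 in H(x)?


1/(1 - 2x) = sum_{k>=0} 2^k x^k. Integrating termwise with H(0) = 0:
H(x) = sum_{k>=0} 2^k x^(k+1) / (k+1) = sum_{m>=1} 2^(m-1) x^m / m.
For m = 15: 2^14/15 = 16384/15 = 16384/15.

16384/15


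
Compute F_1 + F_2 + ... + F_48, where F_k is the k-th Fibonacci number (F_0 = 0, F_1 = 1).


Use the identity sum_{k=0}^{N} F_k = F_{N+2} - 1 (which follows from F_{k+2} - F_{k+1} = F_k). Then
sum_{k=1}^{48} F_k = (F_{50} - 1) - (F_{2} - 1) = F_{50} - F_{2}.
Computing: F_{50} = 12586269025, F_{2} = 1, so
Sum = 12586269025 - 1 = 12586269024.

12586269024


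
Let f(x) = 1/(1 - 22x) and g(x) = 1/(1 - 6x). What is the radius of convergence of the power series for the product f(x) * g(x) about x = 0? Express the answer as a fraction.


The radius of 1/(1 - 22x) is 1/22 (nearest singularity at x = 1/22), and the radius of 1/(1 - 6x) is 1/6.
The product f(x)*g(x) = 1/((1 - 22x)(1 - 6x)) has singularities at both 1/22 and 1/6, so its radius of convergence is the distance to the nearest one:
min(1/22, 1/6) = 1/22.

1/22


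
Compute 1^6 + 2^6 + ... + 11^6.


This power sum has a closed form given by Faulhaber's formula
sum_{k=1}^{m} k^p = (1 / (p + 1)) * sum_{j=0}^{p} C(p + 1, j) B_j m^(p + 1 - j),
but for small m direct computation is fastest:
1 + 64 + 729 + 4096 + 15625 + 46656 + 117649 + 262144 + 531441 + 1000000 + 1771561 = 3749966.

3749966


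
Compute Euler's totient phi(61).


phi(n) counts integers in [1, n] coprime to n. Using the multiplicative formula phi(n) = n * prod_{p | n} (1 - 1/p):
61 = 61, so
phi(61) = 61 * (1 - 1/61) = 60.

60


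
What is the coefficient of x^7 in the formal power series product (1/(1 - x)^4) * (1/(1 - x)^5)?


Combine the factors: (1/(1 - x)^4) * (1/(1 - x)^5) = 1/(1 - x)^9.
Then use 1/(1 - x)^r = sum_{k>=0} C(k + r - 1, r - 1) x^k with r = 9 and k = 7:
C(15, 8) = 6435.

6435


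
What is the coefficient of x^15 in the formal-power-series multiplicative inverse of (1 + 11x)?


The inverse is 1/(1 + 11x). Apply the geometric identity 1/(1 - y) = sum_{k>=0} y^k with y = -11x:
1/(1 + 11x) = sum_{k>=0} (-11)^k x^k.
So the coefficient of x^15 is (-11)^15 = -4177248169415651.

-4177248169415651


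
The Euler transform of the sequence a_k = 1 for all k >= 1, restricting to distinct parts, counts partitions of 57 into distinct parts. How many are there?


Partitions of 57 into distinct parts can be computed via generating function.
Product (1+x)(1+x^2)(1+x^3)...
The coefficient of x^57 = 7917

7917


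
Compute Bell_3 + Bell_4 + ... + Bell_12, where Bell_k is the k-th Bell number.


Recall Bell_k counts set partitions of a k-set (with Bell_0 = 1 by convention).
Bell_3 through Bell_12: 5, 15, 52, 203, 877, 4140, 21147, 115975, 678570, 4213597
Sum = 5 + 15 + 52 + 203 + 877 + 4140 + 21147 + 115975 + 678570 + 4213597 = 5034581.

5034581


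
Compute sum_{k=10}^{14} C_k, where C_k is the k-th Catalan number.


C_10 through C_14: 16796, 58786, 208012, 742900, 2674440
Sum = 16796 + 58786 + 208012 + 742900 + 2674440
= 3700934

3700934


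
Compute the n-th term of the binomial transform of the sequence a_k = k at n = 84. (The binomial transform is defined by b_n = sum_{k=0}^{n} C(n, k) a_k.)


With a_k = k, b_n = sum_{k=0}^{n} C(n, k) k. Using k * C(n, k) = n * C(n-1, k-1) gives b_n = n * sum_{k>=1} C(n-1, k-1) = n * 2^(n-1).
For n = 84: 84 * 2^83 = 84 * 9671406556917033397649408 = 812398150781030805402550272.

812398150781030805402550272


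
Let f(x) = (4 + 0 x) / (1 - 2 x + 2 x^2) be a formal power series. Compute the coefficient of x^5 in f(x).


Write f(x) = sum_{k>=0} a_k x^k. Multiplying both sides by 1 - 2 x + 2 x^2 gives
(1 - 2 x + 2 x^2) sum_{k>=0} a_k x^k = 4 + 0 x.
Matching coefficients:
 x^0: a_0 = 4
 x^1: a_1 - 2 a_0 = 0  =>  a_1 = 2*4 + 0 = 8
 x^k (k >= 2): a_k = 2 a_{k-1} - 2 a_{k-2}.
Iterating: a_2 = 8, a_3 = 0, a_4 = -16, a_5 = -32.
So the coefficient of x^5 is -32.

-32


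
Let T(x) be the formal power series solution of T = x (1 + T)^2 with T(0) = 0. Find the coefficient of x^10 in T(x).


Apply the Lagrange inversion formula: if T = x * phi(T) with phi(t) = (1 + t)^2, then [x^n] T = (1/n) [t^(n-1)] phi(t)^n = (1/n) [t^(n-1)] (1 + t)^(2n) = (1/n) C(2n, n-1).
Using the identity C(2n, n-1) = C(2n, n) * n / (n+1), the unscaled factor equals C(2n, n) / (n+1) = C_n, the n-th Catalan number.
For n = 10: C_10 = C(20, 10) / 11 = 184756/11 = 16796 = 16796.

16796


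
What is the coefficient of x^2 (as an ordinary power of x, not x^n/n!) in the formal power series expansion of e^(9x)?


The exponential series is e^y = sum_{k>=0} y^k / k!. Substituting y = 9x gives
e^(9x) = sum_{k>=0} 9^k x^k / k!.
So the coefficient of x^n is a^n/n! with a = 9, n = 2:
9^2 / 2! = 81/2 = 81/2

81/2


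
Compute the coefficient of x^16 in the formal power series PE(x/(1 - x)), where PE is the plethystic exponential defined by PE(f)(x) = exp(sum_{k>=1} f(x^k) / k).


For f(x) = x/(1 - x) we have
sum_{k>=1} f(x^k) / k = sum_{k>=1} (1/k) * x^k / (1 - x^k) = sum_{k, m >= 1} x^(k m) / k,
which after exponentiating simplifies to
PE(x/(1 - x)) = prod_{k>=1} 1 / (1 - x^k).
This is the generating function for the partition function p(n), so the coefficient of x^16 is p(16).
Computing p(16) by dynamic programming over parts 1, 2, ..., 16: p(16) = 231.

231


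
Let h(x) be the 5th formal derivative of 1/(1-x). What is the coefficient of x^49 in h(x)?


Differentiating 5 times: d^5/dx^5 [1/(1-x)] = 5!/(1-x)^6.
The expansion 1/(1-x)^6 = sum_{k>=0} C(k+5, 5) x^k, so the coefficient of x^n in 5!/(1-x)^6 is 5! * C(n+5, 5).
For n = 49: 120 * C(54, 5) = 120 * 3162510 = 379501200

379501200


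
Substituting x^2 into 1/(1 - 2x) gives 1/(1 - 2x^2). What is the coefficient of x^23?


Since 1/(1 - 2x^2) only has even powers of x,
the coefficient of x^23 (odd) is 0.

0


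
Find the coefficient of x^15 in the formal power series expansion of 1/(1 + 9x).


Write 1/(1 + c x) = 1/(1 - (-c) x) and apply the geometric-series identity
1/(1 - y) = sum_{k>=0} y^k to get 1/(1 + c x) = sum_{k>=0} (-c)^k x^k.
So the coefficient of x^k is (-c)^k = (-1)^k * c^k.
Here c = 9 and k = 15:
(-9)^15 = -1 * 205891132094649 = -205891132094649

-205891132094649


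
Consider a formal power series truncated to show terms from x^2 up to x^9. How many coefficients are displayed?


From x^2 to x^9 inclusive, the count is 9 - 2 + 1 = 8.

8


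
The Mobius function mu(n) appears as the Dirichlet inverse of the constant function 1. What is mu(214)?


214 = 2 * 107 (all distinct primes).
mu(214) = (-1)^2 = 1

1


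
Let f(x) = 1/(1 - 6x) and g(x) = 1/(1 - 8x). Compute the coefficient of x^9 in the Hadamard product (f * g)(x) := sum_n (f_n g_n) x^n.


f has coefficients f_k = 6^k and g has coefficients g_k = 8^k, so the Hadamard product has coefficient (f*g)_k = 6^k * 8^k = 48^k.
For k = 9: 48^9 = 1352605460594688.

1352605460594688


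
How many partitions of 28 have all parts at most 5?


Using the generating function (1-x)^(-1)(1-x^2)^(-1)...(1-x^5)^(-1),
the coefficient of x^28 counts these restricted partitions.
Result = 540

540


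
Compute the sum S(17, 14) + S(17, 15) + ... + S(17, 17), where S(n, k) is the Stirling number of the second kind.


By definition, S(n, k) counts partitions of an n-set into exactly k nonempty blocks.
Computing row n = 17 for k = 14..17:
S(17, k): 249900, 7820, 136, 1
Sum = 257857.

257857


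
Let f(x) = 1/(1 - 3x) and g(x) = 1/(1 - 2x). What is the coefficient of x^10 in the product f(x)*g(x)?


The coefficient of x^n in f*g is the Cauchy product: sum_{k=0}^{n} a^k * b^(n-k).
With a=3, b=2, n=10:
sum_{k=0}^{10} 3^k * 2^(10-k)
= 175099

175099


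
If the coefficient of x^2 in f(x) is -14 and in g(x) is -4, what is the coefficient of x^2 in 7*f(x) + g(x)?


Scalar multiplication scales coefficients: 7 * -14 = -98.
Then add the g coefficient: -98 + -4
= -102

-102


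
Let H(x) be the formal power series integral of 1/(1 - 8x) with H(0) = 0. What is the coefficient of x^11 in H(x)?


1/(1 - 8x) = sum_{k>=0} 8^k x^k. Integrating termwise with H(0) = 0:
H(x) = sum_{k>=0} 8^k x^(k+1) / (k+1) = sum_{m>=1} 8^(m-1) x^m / m.
For m = 11: 8^10/11 = 1073741824/11 = 1073741824/11.

1073741824/11


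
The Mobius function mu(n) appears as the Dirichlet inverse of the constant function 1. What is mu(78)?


78 = 2 * 3 * 13 (all distinct primes).
mu(78) = (-1)^3 = -1

-1


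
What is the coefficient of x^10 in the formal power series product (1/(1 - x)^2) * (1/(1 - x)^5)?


Combine the factors: (1/(1 - x)^2) * (1/(1 - x)^5) = 1/(1 - x)^7.
Then use 1/(1 - x)^r = sum_{k>=0} C(k + r - 1, r - 1) x^k with r = 7 and k = 10:
C(16, 6) = 8008.

8008


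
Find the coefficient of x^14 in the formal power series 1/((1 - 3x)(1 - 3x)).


By partial fractions or Cauchy convolution:
The coefficient equals sum_{k=0}^{14} 3^k * 3^(14-k).
= 71744535

71744535


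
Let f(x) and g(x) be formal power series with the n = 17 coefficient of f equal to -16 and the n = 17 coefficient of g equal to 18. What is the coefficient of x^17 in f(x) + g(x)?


Addition of formal power series is termwise.
The coefficient of x^17 in f + g = -16 + 18
= 2

2


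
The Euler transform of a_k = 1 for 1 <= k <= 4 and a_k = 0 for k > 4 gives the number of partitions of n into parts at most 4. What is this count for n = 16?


Partitions of 16 into parts at most 4:
Using generating function (1-x)^(-1)(1-x^2)^(-1)...(1-x^4)^(-1),
the coefficient of x^16 = 64

64


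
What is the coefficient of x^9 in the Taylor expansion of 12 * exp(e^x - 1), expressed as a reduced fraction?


exp(e^x - 1) = sum_{k>=0} Bell_k x^k / k!, where Bell_k is the k-th Bell number.
So the coefficient of x^9 is 12 * Bell_9 / 9!.
Computing: Bell_9 = 21147 and 9! = 362880, giving
12 * 21147/362880 = 1007/1440.

1007/1440


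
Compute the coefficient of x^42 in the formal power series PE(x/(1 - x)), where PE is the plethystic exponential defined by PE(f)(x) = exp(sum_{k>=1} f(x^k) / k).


For f(x) = x/(1 - x) we have
sum_{k>=1} f(x^k) / k = sum_{k>=1} (1/k) * x^k / (1 - x^k) = sum_{k, m >= 1} x^(k m) / k,
which after exponentiating simplifies to
PE(x/(1 - x)) = prod_{k>=1} 1 / (1 - x^k).
This is the generating function for the partition function p(n), so the coefficient of x^42 is p(42).
Computing p(42) by dynamic programming over parts 1, 2, ..., 42: p(42) = 53174.

53174


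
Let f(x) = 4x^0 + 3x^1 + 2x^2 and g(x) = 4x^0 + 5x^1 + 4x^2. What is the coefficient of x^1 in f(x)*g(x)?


Cauchy product at x^1:
4*5 + 3*4
= 32

32


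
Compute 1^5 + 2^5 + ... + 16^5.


This power sum has a closed form given by Faulhaber's formula
sum_{k=1}^{m} k^p = (1 / (p + 1)) * sum_{j=0}^{p} C(p + 1, j) B_j m^(p + 1 - j),
but for small m direct computation is fastest:
1 + 32 + 243 + 1024 + 3125 + 7776 + 16807 + 32768 + 59049 + 100000 + 161051 + 248832 + 371293 + 537824 + 759375 + 1048576 = 3347776.

3347776


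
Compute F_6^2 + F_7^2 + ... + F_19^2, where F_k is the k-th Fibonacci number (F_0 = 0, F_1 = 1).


There is a standard identity sum_{k=0}^{N} F_k^2 = F_N * F_{N+1} (proved inductively from the telescoping relation F_k^2 = F_k F_{k+1} - F_{k-1} F_k). Then
sum_{k=6}^{19} F_k^2 = F_19 F_20 - F_5 F_6.
Computing: F_19 = 4181, F_20 = 6765, F_5 = 5, F_6 = 8.
Sum = 4181 * 6765 - 5 * 8 = 28284425.

28284425


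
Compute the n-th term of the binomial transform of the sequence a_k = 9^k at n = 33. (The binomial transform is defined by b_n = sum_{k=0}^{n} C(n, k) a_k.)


With a_k = 9^k, b_n = sum_{k=0}^{n} C(n, k) 9^k = (1 + 9)^n by the binomial theorem.
For n = 33: (1 + 9)^33 = 10^33 = 1000000000000000000000000000000000.

1000000000000000000000000000000000


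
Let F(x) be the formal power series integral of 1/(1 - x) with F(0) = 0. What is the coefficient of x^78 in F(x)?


1/(1 - x) = sum_{k>=0} x^k. Integrating termwise and using F(0) = 0 gives
F(x) = sum_{k>=0} x^(k+1) / (k+1) = sum_{m>=1} x^m / m = -ln(1 - x).
So the coefficient of x^78 is 1/78 = 1/78.

1/78


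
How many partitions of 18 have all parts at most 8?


Using the generating function (1-x)^(-1)(1-x^2)^(-1)...(1-x^8)^(-1),
the coefficient of x^18 counts these restricted partitions.
Result = 288

288


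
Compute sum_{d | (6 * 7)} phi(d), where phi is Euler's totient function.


First, 6 * 7 = 42. One classical identity is sum_{d | n} phi(d) = n (each k in [1, n] has a unique gcd with n, and among the k's with gcd(k, n) = n/d there are phi(d) of them). So the sum equals 42. We also verify directly:
Divisors of 42: 1, 2, 3, 6, 7, 14, 21, 42.
phi values: 1, 1, 2, 2, 6, 6, 12, 12.
Sum = 42.

42


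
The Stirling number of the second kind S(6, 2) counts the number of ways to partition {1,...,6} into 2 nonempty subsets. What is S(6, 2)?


Using the explicit formula S(n,k) = (1/k!) sum_{j=0}^{k} (-1)^(k-j) C(k,j) j^n:
S(6, 2) = 31
Equivalently, S(n,k) is n! times the coefficient of x^n in the EGF (e^x - 1)^k / k!.

31


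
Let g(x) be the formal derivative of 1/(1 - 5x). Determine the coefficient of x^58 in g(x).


Differentiate termwise: d/dx sum_{k>=0} 5^k x^k = sum_{k>=1} k 5^k x^(k-1) = sum_{j>=0} (j+1) 5^(j+1) x^j.
Equivalently, d/dx [1/(1 - 5x)] = 5/(1 - 5x)^2.
For j = 58: 59 * 5^59 = 59 * 173472347597680709441192448139190673828125 = 10234868508263161857030354440212249755859375.

10234868508263161857030354440212249755859375


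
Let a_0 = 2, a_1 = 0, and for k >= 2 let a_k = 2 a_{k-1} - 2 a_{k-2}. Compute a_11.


Iterating the recurrence forward:
a_0 = 2
a_1 = 0
a_2 = 2*0 - 2*2 = -4
a_3 = 2*-4 - 2*0 = -8
a_4 = 2*-8 - 2*-4 = -8
a_5 = 2*-8 - 2*-8 = 0
a_6 = 2*0 - 2*-8 = 16
a_7 = 2*16 - 2*0 = 32
a_8 = 2*32 - 2*16 = 32
a_9 = 2*32 - 2*32 = 0
a_10 = 2*0 - 2*32 = -64
a_11 = 2*-64 - 2*0 = -128
So a_11 = -128.

-128


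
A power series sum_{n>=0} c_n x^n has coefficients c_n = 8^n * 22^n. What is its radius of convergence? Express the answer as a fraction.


By the root test (Cauchy-Hadamard), the radius is R = 1 / limsup_n |c_n|^(1/n).
Here |c_n|^(1/n) = (8^n * 22^n)^(1/n) = 8 * 22 = 176 for all n.
So R = 1/176 = 1/176.

1/176


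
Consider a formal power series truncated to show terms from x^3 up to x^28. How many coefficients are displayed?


From x^3 to x^28 inclusive, the count is 28 - 3 + 1 = 26.

26


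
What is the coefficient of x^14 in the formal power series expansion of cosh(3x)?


The Maclaurin series is cosh(t) = sum_{m>=0} t^(2m) / (2m)!, so substituting t = 3x, only even powers of x are nonzero, with coefficient of x^(2m) equal to 3^(2m) / (2m)!.
For x^14 the coefficient is 3^14/14! = 4782969/87178291200 = 19683/358758400.

19683/358758400


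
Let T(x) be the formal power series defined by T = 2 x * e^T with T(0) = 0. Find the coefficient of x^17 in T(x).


Apply the Lagrange inversion formula: if T = 2 x * phi(T) with phi(t) = e^t, then
[x^n] T = 2^n * (1/n) [t^(n-1)] phi(t)^n = 2^n * (1/n) [t^(n-1)] e^(n t) = 2^n * (1/n) * n^(n-1) / (n-1)! = 2^n * n^(n-1) / n!.
When c = 1 this is the Cayley count of rooted labeled trees on n vertices, divided by n!.
For n = 17: 2^17 * 17^16 / 17! = 131072 * 48661191875666868481/355687428096000 = 11449692206039263172/638512875.

11449692206039263172/638512875


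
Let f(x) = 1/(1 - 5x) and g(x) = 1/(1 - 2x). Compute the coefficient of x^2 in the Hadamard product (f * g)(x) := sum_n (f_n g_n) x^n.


f has coefficients f_k = 5^k and g has coefficients g_k = 2^k, so the Hadamard product has coefficient (f*g)_k = 5^k * 2^k = 10^k.
For k = 2: 10^2 = 100.

100


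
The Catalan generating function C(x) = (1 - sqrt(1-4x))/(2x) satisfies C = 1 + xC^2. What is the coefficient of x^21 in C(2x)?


Substituting x -> 2x scales the n-th coefficient by 2^n, so [x^21] C(2x) = 2^21 * C_21.
C_21 = C(2*21, 21)/(22) = 538257874440/22 = 24466267020.
So 2^21 * 24466267020 = 2097152 * 24466267020 = 51309480813527040.

51309480813527040


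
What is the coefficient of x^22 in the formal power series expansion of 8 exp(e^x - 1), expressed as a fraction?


exp(e^x - 1) is the exponential generating function for the Bell numbers Bell_k: exp(e^x - 1) = sum_{k>=0} Bell_k x^k / k!.
So the coefficient of x^22 in 8 exp(e^x - 1) is 8 Bell_22 / 22!.
Computing: Bell_22 = 4506715738447323 and 22! = 1124000727777607680000, giving
8 * 4506715738447323/1124000727777607680000 = 88366975263673/2754903744552960000.

88366975263673/2754903744552960000


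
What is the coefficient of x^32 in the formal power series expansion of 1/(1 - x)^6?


The negative binomial / multiset identity is
1/(1 - x)^r = sum_{k>=0} C(k + r - 1, r - 1) x^k.
Here r = 6 and k = 32, so the coefficient is
C(32 + 5, 5) = C(37, 5)
= 435897

435897


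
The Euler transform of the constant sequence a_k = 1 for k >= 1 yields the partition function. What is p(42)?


The Euler transform converts the sequence a_k = 1 into the number of integer partitions.
Using the recurrence or dynamic programming:
p(42) = 53174

53174


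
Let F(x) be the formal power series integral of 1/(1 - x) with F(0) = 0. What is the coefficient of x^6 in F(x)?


1/(1 - x) = sum_{k>=0} x^k. Integrating termwise and using F(0) = 0 gives
F(x) = sum_{k>=0} x^(k+1) / (k+1) = sum_{m>=1} x^m / m = -ln(1 - x).
So the coefficient of x^6 is 1/6 = 1/6.

1/6


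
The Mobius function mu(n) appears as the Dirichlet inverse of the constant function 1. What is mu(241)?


241 = 241 (all distinct primes).
mu(241) = (-1)^1 = -1

-1


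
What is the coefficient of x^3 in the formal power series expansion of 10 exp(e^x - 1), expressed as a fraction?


exp(e^x - 1) is the exponential generating function for the Bell numbers Bell_k: exp(e^x - 1) = sum_{k>=0} Bell_k x^k / k!.
So the coefficient of x^3 in 10 exp(e^x - 1) is 10 Bell_3 / 3!.
Computing: Bell_3 = 5 and 3! = 6, giving
10 * 5/6 = 25/3.

25/3


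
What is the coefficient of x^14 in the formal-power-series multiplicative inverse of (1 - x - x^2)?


Let the inverse be f(x) = sum_{k>=0} a_k x^k. From f(x) * (1 - x - x^2) = 1 and matching coefficients:
 x^0: a_0 = 1.
 x^1: a_1 - a_0 = 0, so a_1 = 1.
 x^k (k >= 2): a_k - a_{k-1} - a_{k-2} = 0, i.e. a_k = a_{k-1} + a_{k-2}.
This is the Fibonacci-type recurrence shifted so that a_0 = a_1 = 1.
Iterating: a_0=1, a_1=1, a_2=2, a_3=3, a_4=5, a_5=8, a_6=13, a_7=21, a_8=34, a_9=55, ...
a_14 = 610.

610


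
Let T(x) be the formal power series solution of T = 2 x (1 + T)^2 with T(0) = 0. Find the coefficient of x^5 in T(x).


Apply the Lagrange inversion formula: if T = 2 x * phi(T) with phi(t) = (1 + t)^2, then [x^n] T = 2^n * (1/n) [t^(n-1)] phi(t)^n = 2^n * (1/n) [t^(n-1)] (1 + t)^(2n) = 2^n * (1/n) C(2n, n-1).
Using the identity C(2n, n-1) = C(2n, n) * n / (n+1), the unscaled factor equals C(2n, n) / (n+1) = C_n, the n-th Catalan number.
For n = 5: C_5 = C(10, 5) / 6 = 252/6 = 42.
With the 2^5 = 32 factor, the coefficient is 32 * 42 = 1344.

1344


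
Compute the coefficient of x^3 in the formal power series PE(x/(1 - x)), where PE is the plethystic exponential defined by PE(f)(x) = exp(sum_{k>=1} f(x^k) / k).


For f(x) = x/(1 - x) we have
sum_{k>=1} f(x^k) / k = sum_{k>=1} (1/k) * x^k / (1 - x^k) = sum_{k, m >= 1} x^(k m) / k,
which after exponentiating simplifies to
PE(x/(1 - x)) = prod_{k>=1} 1 / (1 - x^k).
This is the generating function for the partition function p(n), so the coefficient of x^3 is p(3).
Computing p(3) by dynamic programming over parts 1, 2, ..., 3: p(3) = 3.

3


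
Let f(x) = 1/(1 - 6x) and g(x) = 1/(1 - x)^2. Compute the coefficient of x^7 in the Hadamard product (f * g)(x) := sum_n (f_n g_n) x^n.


f has coefficients f_k = 6^k. For g = 1/(1 - x)^2 the coefficient is g_k = C(k + 1, 1) = k + 1. The Hadamard coefficient is (f * g)_k = 6^k * (k + 1).
For k = 7: 6^7 * 8 = 279936 * 8 = 2239488.

2239488


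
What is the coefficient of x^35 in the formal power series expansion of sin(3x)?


The Maclaurin series is sin(t) = sum_{k>=0} (-1)^k t^(2k+1) / (2k+1)!, so substituting t = 3x, only odd powers of x are nonzero, with coefficient of x^(2k+1) equal to (-1)^k 3^(2k+1) / (2k+1)!.
Write 35 = 2*17 + 1, giving the coefficient (-1)^17 * 3^35 / 35! = -50031545098999707/10333147966386144929666651337523200000000 = -3486784401/720134848346716926220697600000000.

-3486784401/720134848346716926220697600000000


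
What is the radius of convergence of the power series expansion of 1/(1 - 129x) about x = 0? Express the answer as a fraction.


Expanding 1/(1 - 129x) = sum_{k>=0} 129^k x^k, the series converges when |129x| < 1, i.e., |x| < 1/129.
So the radius of convergence is 1/129 = 1/129.

1/129


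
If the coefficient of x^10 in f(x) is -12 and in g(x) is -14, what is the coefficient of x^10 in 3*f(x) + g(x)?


Scalar multiplication scales coefficients: 3 * -12 = -36.
Then add the g coefficient: -36 + -14
= -50

-50


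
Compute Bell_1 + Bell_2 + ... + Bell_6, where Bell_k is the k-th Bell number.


Recall Bell_k counts set partitions of a k-set (with Bell_0 = 1 by convention).
Bell_1 through Bell_6: 1, 2, 5, 15, 52, 203
Sum = 1 + 2 + 5 + 15 + 52 + 203 = 278.

278


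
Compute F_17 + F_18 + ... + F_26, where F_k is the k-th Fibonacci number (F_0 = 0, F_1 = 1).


Use the identity sum_{k=0}^{N} F_k = F_{N+2} - 1 (which follows from F_{k+2} - F_{k+1} = F_k). Then
sum_{k=17}^{26} F_k = (F_{28} - 1) - (F_{18} - 1) = F_{28} - F_{18}.
Computing: F_{28} = 317811, F_{18} = 2584, so
Sum = 317811 - 2584 = 315227.

315227


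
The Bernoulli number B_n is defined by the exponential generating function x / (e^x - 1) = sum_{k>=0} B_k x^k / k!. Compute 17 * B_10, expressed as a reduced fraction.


Bernoulli numbers can also be computed recursively via B_0 = 1 and sum_{j=0}^{m} C(m+1, j) B_j = 0 for m >= 1. Odd-index Bernoulli numbers vanish for k >= 3.
Computing B_10 = 5/66, so 17 * B_10 = 17 * 5/66 = 85/66.

85/66


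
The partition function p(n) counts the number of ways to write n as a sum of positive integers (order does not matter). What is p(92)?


Using the generating function prod_{k>=1} 1/(1-x^k), we compute p(92).
By dynamic programming over parts 1 through 92:
p(92) = 72533807

72533807


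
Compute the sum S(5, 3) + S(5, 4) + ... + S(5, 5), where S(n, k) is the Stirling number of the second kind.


By definition, S(n, k) counts partitions of an n-set into exactly k nonempty blocks.
Computing row n = 5 for k = 3..5:
S(5, k): 25, 10, 1
Sum = 36.

36


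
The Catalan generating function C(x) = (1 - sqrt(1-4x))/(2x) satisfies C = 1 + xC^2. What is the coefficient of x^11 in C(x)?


Substituting x -> x scales the n-th coefficient by 1, so [x^11] C(x) = C_11.
C_11 = C(2*11, 11)/(12) = 705432/12 = 58786.
= 58786.

58786


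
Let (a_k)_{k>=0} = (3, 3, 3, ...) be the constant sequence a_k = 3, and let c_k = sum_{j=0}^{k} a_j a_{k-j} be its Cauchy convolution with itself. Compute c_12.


Since a_j = 3 for all j >= 0, the convolution sum becomes
c_k = sum_{j=0}^{k} 3 * 3 = 9 * (k + 1).
Equivalently, the generating function of (a_k) is 3/(1 - x) and its square is 9/(1 - x)^2 = sum_{k>=0} 9(k + 1) x^k.
For k = 12: 9 * 13 = 117.

117


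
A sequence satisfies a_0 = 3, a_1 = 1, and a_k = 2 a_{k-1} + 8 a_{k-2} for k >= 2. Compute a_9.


The characteristic equation is t^2 - 2 t - 8 = 0, with roots r_1 = 4 and r_2 = -2 (so c_1 = r_1 + r_2, c_2 = -r_1 r_2 as required).
One can use the closed form a_n = A r_1^n + B r_2^n, but direct iteration is more reliable:
a_0 = 3, a_1 = 1, a_2 = 26, a_3 = 60, a_4 = 328, a_5 = 1136, a_6 = 4896, a_7 = 18880, a_8 = 76928, a_9 = 304896.
So a_9 = 304896.

304896


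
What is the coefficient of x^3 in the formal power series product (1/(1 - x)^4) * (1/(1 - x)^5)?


Combine the factors: (1/(1 - x)^4) * (1/(1 - x)^5) = 1/(1 - x)^9.
Then use 1/(1 - x)^r = sum_{k>=0} C(k + r - 1, r - 1) x^k with r = 9 and k = 3:
C(11, 8) = 165.

165


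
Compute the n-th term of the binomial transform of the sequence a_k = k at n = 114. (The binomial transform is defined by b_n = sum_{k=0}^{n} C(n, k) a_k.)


With a_k = k, b_n = sum_{k=0}^{n} C(n, k) k. Using k * C(n, k) = n * C(n-1, k-1) gives b_n = n * sum_{k>=1} C(n-1, k-1) = n * 2^(n-1).
For n = 114: 114 * 2^113 = 114 * 10384593717069655257060992658440192 = 1183843683745940699304953163062181888.

1183843683745940699304953163062181888


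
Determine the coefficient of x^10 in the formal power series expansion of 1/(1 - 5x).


The geometric series identity gives 1/(1 - c x) = sum_{k>=0} c^k x^k, so the coefficient of x^k is c^k.
Here c = 5 and k = 10.
Computing: 5^10 = 9765625

9765625


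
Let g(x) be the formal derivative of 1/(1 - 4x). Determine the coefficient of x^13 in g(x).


Differentiate termwise: d/dx sum_{k>=0} 4^k x^k = sum_{k>=1} k 4^k x^(k-1) = sum_{j>=0} (j+1) 4^(j+1) x^j.
Equivalently, d/dx [1/(1 - 4x)] = 4/(1 - 4x)^2.
For j = 13: 14 * 4^14 = 14 * 268435456 = 3758096384.

3758096384


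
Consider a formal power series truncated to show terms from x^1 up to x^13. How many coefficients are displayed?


From x^1 to x^13 inclusive, the count is 13 - 1 + 1 = 13.

13


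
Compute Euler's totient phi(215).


phi(n) counts integers in [1, n] coprime to n. Using the multiplicative formula phi(n) = n * prod_{p | n} (1 - 1/p):
215 = 5 * 43, so
phi(215) = 215 * (1 - 1/5) * (1 - 1/43) = 168.

168


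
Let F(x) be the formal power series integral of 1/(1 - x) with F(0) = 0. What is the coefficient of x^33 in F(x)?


1/(1 - x) = sum_{k>=0} x^k. Integrating termwise and using F(0) = 0 gives
F(x) = sum_{k>=0} x^(k+1) / (k+1) = sum_{m>=1} x^m / m = -ln(1 - x).
So the coefficient of x^33 is 1/33 = 1/33.

1/33


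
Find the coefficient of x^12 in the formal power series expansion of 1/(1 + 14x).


Write 1/(1 + c x) = 1/(1 - (-c) x) and apply the geometric-series identity
1/(1 - y) = sum_{k>=0} y^k to get 1/(1 + c x) = sum_{k>=0} (-c)^k x^k.
So the coefficient of x^k is (-c)^k = (-1)^k * c^k.
Here c = 14 and k = 12:
(-14)^12 = 1 * 56693912375296 = 56693912375296

56693912375296


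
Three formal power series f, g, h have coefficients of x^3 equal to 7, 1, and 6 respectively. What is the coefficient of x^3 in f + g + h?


Series addition is componentwise:
7 + 1 + 6
= 14

14


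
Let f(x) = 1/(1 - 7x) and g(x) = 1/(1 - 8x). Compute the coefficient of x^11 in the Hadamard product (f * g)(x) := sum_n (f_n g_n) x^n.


f has coefficients f_k = 7^k and g has coefficients g_k = 8^k, so the Hadamard product has coefficient (f*g)_k = 7^k * 8^k = 56^k.
For k = 11: 56^11 = 16985107389382393856.

16985107389382393856


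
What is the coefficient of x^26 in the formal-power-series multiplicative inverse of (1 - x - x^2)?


Let the inverse be f(x) = sum_{k>=0} a_k x^k. From f(x) * (1 - x - x^2) = 1 and matching coefficients:
 x^0: a_0 = 1.
 x^1: a_1 - a_0 = 0, so a_1 = 1.
 x^k (k >= 2): a_k - a_{k-1} - a_{k-2} = 0, i.e. a_k = a_{k-1} + a_{k-2}.
This is the Fibonacci-type recurrence shifted so that a_0 = a_1 = 1.
Iterating: a_0=1, a_1=1, a_2=2, a_3=3, a_4=5, a_5=8, a_6=13, a_7=21, a_8=34, a_9=55, ...
a_26 = 196418.

196418


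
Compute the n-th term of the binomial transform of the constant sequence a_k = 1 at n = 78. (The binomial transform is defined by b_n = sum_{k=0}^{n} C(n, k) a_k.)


With a_k = 1 for all k, b_n = sum_{k=0}^{n} C(n, k) = 2^n by the binomial theorem.
For n = 78: 2^78 = 302231454903657293676544.

302231454903657293676544


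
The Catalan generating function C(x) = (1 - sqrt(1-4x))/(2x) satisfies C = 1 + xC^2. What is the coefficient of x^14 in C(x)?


Substituting x -> x scales the n-th coefficient by 1, so [x^14] C(x) = C_14.
C_14 = C(2*14, 14)/(15) = 40116600/15 = 2674440.
= 2674440.

2674440


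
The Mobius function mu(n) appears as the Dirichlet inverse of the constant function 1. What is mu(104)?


104 has a squared prime factor, so mu(104) = 0.
Factorization reveals a repeated prime.

0


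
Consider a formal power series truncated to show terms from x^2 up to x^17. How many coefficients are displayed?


From x^2 to x^17 inclusive, the count is 17 - 2 + 1 = 16.

16


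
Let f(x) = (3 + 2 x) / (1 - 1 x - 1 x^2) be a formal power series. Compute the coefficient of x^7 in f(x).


Write f(x) = sum_{k>=0} a_k x^k. Multiplying both sides by 1 - 1 x - 1 x^2 gives
(1 - 1 x - 1 x^2) sum_{k>=0} a_k x^k = 3 + 2 x.
Matching coefficients:
 x^0: a_0 = 3
 x^1: a_1 - 1 a_0 = 2  =>  a_1 = 1*3 + 2 = 5
 x^k (k >= 2): a_k = 1 a_{k-1} + 1 a_{k-2}.
Iterating: a_2 = 8, a_3 = 13, a_4 = 21, a_5 = 34, a_6 = 55, a_7 = 89.
So the coefficient of x^7 is 89.

89


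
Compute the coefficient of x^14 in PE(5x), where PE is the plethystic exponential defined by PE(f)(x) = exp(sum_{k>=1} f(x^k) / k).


With f(x) = 5x, the exponent is sum_{k>=1} 5 x^k / k = 5 * (-ln(1 - x)). Exponentiating:
PE(5x) = exp(-5 ln(1 - x)) = 1/(1 - x)^5.
By the negative binomial expansion, [x^n] 1/(1 - x)^5 = C(n + 4, 4).
For n = 14: C(18, 4) = 3060.

3060


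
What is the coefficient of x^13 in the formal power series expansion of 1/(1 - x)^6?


The expansion 1/(1 - x)^r = sum_{k>=0} C(k + r - 1, r - 1) x^k follows from the multiset / negative-binomial theorem (or from repeated differentiation of the geometric series).
For r = 6 and k = 13:
C(18, 5) = 6402373705728000 / (120 * 6227020800) = 8568.

8568


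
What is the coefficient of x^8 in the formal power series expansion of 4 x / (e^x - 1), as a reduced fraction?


The exponential generating function for Bernoulli numbers is
x / (e^x - 1) = sum_{k>=0} B_k x^k / k!.
So the coefficient of x^8 in 4 x / (e^x - 1) is 4 B_8 / 8!.
Computing: B_8 = -1/30, 8! = 40320, giving
4 * -1/30 / 40320 = -1/302400.

-1/302400


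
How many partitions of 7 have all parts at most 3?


Using the generating function (1-x)^(-1)(1-x^2)^(-1)(1-x^3)^(-1),
the coefficient of x^7 counts these restricted partitions.
Result = 8

8


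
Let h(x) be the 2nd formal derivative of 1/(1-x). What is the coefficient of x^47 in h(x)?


Differentiating 2 times: d^2/dx^2 [1/(1-x)] = 2!/(1-x)^3.
The expansion 1/(1-x)^3 = sum_{k>=0} C(k+2, 2) x^k, so the coefficient of x^n in 2!/(1-x)^3 is 2! * C(n+2, 2).
For n = 47: 2 * C(49, 2) = 2 * 1176 = 2352

2352


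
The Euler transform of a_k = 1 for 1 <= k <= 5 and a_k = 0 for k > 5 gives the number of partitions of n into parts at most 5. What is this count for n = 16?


Partitions of 16 into parts at most 5:
Using generating function (1-x)^(-1)(1-x^2)^(-1)...(1-x^5)^(-1),
the coefficient of x^16 = 101

101


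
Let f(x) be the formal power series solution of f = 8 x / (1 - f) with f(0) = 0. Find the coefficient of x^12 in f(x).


Apply Lagrange inversion: f = 8 x * phi(f) with phi(t) = 1/(1 - t), so
[x^n] f = 8^n * (1/n) [t^(n-1)] phi(t)^n = 8^n * (1/n) [t^(n-1)] (1 - t)^(-n) = 8^n * (1/n) C(2n - 2, n - 1) = 8^n * C_{n-1}.
For n = 12: C_11 = C(22, 11) / 12 = 705432/12 = 58786.
With the 8^12 = 68719476736 factor, the coefficient is 68719476736 * 58786 = 4039743159402496.

4039743159402496


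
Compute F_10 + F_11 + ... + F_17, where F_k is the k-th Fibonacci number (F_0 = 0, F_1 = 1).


Use the identity sum_{k=0}^{N} F_k = F_{N+2} - 1 (which follows from F_{k+2} - F_{k+1} = F_k). Then
sum_{k=10}^{17} F_k = (F_{19} - 1) - (F_{11} - 1) = F_{19} - F_{11}.
Computing: F_{19} = 4181, F_{11} = 89, so
Sum = 4181 - 89 = 4092.

4092


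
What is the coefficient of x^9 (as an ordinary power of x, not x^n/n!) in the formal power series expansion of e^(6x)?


The exponential series is e^y = sum_{k>=0} y^k / k!. Substituting y = 6x gives
e^(6x) = sum_{k>=0} 6^k x^k / k!.
So the coefficient of x^n is a^n/n! with a = 6, n = 9:
6^9 / 9! = 10077696/362880 = 972/35

972/35


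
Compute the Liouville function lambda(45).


The Liouville function is lambda(k) = (-1)^Omega(k), where Omega(k) counts the prime factors of k with multiplicity.
Factoring: 45 = 3 * 3 * 5, so Omega(45) = 3.
lambda(45) = (-1)^3 = -1.

-1


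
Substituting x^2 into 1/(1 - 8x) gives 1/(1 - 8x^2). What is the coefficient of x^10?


The coefficient of x^(2m) in 1/(1 - 8x^2) is 8^m.
With n = 10 = 2*5, the coefficient is 8^5 = 32768.

32768


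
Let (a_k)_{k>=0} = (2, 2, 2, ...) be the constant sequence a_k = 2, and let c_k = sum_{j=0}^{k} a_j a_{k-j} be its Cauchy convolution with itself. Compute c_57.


Since a_j = 2 for all j >= 0, the convolution sum becomes
c_k = sum_{j=0}^{k} 2 * 2 = 4 * (k + 1).
Equivalently, the generating function of (a_k) is 2/(1 - x) and its square is 4/(1 - x)^2 = sum_{k>=0} 4(k + 1) x^k.
For k = 57: 4 * 58 = 232.

232


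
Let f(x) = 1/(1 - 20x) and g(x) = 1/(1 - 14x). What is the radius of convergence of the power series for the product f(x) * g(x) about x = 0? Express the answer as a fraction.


The radius of 1/(1 - 20x) is 1/20 (nearest singularity at x = 1/20), and the radius of 1/(1 - 14x) is 1/14.
The product f(x)*g(x) = 1/((1 - 20x)(1 - 14x)) has singularities at both 1/20 and 1/14, so its radius of convergence is the distance to the nearest one:
min(1/20, 1/14) = 1/20.

1/20


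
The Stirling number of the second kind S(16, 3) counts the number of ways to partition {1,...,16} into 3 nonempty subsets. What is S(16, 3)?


Using the explicit formula S(n,k) = (1/k!) sum_{j=0}^{k} (-1)^(k-j) C(k,j) j^n:
S(16, 3) = 7141686
Equivalently, S(n,k) is n! times the coefficient of x^n in the EGF (e^x - 1)^k / k!.

7141686


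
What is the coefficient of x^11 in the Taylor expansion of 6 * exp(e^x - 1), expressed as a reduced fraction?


exp(e^x - 1) = sum_{k>=0} Bell_k x^k / k!, where Bell_k is the k-th Bell number.
So the coefficient of x^11 is 6 * Bell_11 / 11!.
Computing: Bell_11 = 678570 and 11! = 39916800, giving
6 * 678570/39916800 = 22619/221760.

22619/221760


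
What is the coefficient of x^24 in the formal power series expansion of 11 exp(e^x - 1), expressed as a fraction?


exp(e^x - 1) is the exponential generating function for the Bell numbers Bell_k: exp(e^x - 1) = sum_{k>=0} Bell_k x^k / k!.
So the coefficient of x^24 in 11 exp(e^x - 1) is 11 Bell_24 / 24!.
Computing: Bell_24 = 445958869294805289 and 24! = 620448401733239439360000, giving
11 * 445958869294805289/620448401733239439360000 = 148652956431601763/18801466719189073920000.

148652956431601763/18801466719189073920000


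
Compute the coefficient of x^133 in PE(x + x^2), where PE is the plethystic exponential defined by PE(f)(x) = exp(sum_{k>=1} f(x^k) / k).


With f(x) = x + x^2, the exponent is sum_{k>=1} (x^k + x^(2k)) / k = -ln(1 - x) - ln(1 - x^2). Exponentiating:
PE(x + x^2) = 1 / ((1 - x)(1 - x^2)).
This is the generating function for partitions of n into parts of size 1 or 2. The number of 2's can be any j in 0..66, and the rest are 1's, so
[x^133] = floor(133/2) + 1 = 67.

67
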